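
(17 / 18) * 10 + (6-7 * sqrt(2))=139 / 9-7 * sqrt(2)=5.54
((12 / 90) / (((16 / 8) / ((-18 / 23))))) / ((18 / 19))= -19 / 345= -0.06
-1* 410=-410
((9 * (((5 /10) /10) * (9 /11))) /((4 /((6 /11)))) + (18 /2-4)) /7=0.72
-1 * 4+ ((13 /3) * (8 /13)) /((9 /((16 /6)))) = -3.21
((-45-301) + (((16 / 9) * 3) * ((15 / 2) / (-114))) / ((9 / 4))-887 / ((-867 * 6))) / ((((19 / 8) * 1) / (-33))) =4513939100 / 938961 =4807.38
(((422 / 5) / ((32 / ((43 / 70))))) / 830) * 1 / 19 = 9073 / 88312000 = 0.00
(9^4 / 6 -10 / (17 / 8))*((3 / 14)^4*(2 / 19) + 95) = 1283468016899 / 12408368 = 103435.68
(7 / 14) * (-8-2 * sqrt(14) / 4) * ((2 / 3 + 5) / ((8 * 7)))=-17 / 42-17 * sqrt(14) / 672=-0.50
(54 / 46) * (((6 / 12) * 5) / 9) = 15 / 46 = 0.33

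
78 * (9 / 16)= 351 / 8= 43.88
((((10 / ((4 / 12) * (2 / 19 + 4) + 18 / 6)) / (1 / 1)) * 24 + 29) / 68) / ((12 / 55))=383185 / 67728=5.66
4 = 4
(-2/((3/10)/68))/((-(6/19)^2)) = 122740/27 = 4545.93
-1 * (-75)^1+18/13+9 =1110/13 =85.38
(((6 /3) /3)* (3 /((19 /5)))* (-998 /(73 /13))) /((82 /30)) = -34.22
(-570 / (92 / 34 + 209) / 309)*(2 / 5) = -1292 / 370697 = -0.00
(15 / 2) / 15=1 / 2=0.50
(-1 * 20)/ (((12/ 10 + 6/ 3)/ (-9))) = 225/ 4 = 56.25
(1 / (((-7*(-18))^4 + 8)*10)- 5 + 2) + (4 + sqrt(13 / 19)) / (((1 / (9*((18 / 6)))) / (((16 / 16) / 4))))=27*sqrt(247) / 76 + 60491372161 / 2520473840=29.58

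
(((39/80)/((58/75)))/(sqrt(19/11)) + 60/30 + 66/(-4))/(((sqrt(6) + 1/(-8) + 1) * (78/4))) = -1856 * sqrt(6)/13065-21 * sqrt(209)/73834 + 12 * sqrt(1254)/36917 + 1624/13065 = -0.22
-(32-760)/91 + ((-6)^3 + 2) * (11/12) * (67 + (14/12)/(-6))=-2828957/216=-13097.02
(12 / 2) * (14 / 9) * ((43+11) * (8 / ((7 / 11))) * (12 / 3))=25344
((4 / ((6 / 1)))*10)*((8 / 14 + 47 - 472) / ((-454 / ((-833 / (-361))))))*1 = 3535490 / 245841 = 14.38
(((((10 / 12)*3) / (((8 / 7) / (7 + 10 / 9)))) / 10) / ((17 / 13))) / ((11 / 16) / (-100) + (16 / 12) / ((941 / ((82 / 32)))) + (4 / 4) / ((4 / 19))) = 312553150 / 1093447497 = 0.29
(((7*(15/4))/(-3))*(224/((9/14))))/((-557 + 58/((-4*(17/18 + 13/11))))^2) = -303968315/31693256676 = -0.01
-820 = -820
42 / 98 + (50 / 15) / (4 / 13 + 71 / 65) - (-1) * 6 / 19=3.13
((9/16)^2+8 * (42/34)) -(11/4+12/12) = 28065/4352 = 6.45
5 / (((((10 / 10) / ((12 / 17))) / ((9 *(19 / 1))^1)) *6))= 1710 / 17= 100.59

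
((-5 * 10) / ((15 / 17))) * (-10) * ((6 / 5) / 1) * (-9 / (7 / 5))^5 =-125479125000 / 16807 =-7465884.75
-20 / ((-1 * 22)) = 10 / 11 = 0.91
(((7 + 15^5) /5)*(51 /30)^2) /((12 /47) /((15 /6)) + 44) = 5157342853 /518200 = 9952.42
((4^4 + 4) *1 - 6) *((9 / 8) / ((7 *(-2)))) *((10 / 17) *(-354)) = 1011555 / 238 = 4250.23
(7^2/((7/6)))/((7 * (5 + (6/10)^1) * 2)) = 15/28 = 0.54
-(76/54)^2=-1444/729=-1.98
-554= -554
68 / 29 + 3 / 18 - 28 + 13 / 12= -2831 / 116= -24.41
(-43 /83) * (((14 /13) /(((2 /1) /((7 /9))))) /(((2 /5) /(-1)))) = 10535 /19422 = 0.54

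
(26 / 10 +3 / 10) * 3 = 87 / 10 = 8.70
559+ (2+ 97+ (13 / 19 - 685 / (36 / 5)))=385465 / 684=563.55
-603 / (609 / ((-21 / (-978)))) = -201 / 9454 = -0.02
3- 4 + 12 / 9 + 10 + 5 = 46 / 3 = 15.33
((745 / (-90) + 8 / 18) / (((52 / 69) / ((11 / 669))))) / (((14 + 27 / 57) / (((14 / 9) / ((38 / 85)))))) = -128639 / 3130920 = -0.04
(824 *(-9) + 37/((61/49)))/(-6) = 450563/366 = 1231.05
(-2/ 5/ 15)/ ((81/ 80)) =-32/ 1215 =-0.03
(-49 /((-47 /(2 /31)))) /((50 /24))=1176 /36425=0.03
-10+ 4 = -6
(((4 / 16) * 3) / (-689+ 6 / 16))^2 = 36 / 30349081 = 0.00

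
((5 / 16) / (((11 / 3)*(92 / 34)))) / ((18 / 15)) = 425 / 16192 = 0.03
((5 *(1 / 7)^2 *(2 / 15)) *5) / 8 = 5 / 588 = 0.01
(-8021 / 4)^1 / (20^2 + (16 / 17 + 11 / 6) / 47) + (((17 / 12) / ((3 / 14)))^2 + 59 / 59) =24665868661 / 621394092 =39.69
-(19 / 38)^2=-1 / 4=-0.25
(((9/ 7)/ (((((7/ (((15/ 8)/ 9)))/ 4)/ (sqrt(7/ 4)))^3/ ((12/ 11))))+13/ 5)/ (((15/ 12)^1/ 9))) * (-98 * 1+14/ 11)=-497952/ 275 - 8550 * sqrt(7)/ 5929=-1814.55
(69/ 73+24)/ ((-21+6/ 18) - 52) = -0.34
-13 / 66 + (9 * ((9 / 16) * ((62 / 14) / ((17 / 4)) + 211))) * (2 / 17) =67342613 / 534072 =126.09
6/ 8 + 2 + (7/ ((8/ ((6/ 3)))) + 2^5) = 73/ 2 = 36.50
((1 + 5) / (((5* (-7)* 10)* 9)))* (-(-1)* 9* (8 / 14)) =-12 / 1225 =-0.01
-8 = -8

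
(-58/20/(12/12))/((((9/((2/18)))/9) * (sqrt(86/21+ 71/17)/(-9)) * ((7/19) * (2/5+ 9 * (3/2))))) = 551 * sqrt(1054221)/2873269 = 0.20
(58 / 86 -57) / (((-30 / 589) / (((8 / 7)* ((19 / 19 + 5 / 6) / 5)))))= 4483468 / 9675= 463.41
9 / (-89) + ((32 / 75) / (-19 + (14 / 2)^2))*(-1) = -11549 / 100125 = -0.12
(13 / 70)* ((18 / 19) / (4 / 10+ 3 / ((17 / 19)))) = 1989 / 42427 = 0.05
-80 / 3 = -26.67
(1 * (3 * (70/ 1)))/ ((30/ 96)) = 672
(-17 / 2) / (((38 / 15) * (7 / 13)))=-3315 / 532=-6.23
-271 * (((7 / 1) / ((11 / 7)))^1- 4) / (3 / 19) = -25745 / 33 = -780.15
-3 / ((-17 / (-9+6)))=-9 / 17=-0.53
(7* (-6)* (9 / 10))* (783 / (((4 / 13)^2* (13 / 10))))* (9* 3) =-51943437 / 8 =-6492929.62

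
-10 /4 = -5 /2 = -2.50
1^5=1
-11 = -11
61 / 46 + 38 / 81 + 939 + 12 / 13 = 45614951 / 48438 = 941.72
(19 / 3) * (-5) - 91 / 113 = -11008 / 339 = -32.47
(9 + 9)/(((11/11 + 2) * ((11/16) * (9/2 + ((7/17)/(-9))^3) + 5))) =687662784/927620897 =0.74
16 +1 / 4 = 65 / 4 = 16.25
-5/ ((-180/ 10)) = 5/ 18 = 0.28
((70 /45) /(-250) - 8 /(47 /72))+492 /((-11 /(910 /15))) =-1585344619 /581625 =-2725.72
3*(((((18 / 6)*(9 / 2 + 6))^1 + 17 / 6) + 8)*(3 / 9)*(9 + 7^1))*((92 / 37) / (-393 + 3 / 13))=-52832 / 12321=-4.29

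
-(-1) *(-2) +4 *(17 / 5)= 58 / 5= 11.60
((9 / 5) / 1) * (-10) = -18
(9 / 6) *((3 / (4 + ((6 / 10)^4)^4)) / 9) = 152587890625 / 1220789218442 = 0.12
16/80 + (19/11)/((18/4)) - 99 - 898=-493226/495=-996.42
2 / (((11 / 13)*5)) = 26 / 55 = 0.47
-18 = -18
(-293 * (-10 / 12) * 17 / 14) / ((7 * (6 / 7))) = 24905 / 504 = 49.41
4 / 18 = 2 / 9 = 0.22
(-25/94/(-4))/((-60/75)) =-125/1504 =-0.08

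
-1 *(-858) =858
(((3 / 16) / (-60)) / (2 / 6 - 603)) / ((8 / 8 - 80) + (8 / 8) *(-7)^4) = 1 / 447805440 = 0.00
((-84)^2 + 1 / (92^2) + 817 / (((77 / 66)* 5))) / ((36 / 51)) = 36239920051 / 3554880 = 10194.41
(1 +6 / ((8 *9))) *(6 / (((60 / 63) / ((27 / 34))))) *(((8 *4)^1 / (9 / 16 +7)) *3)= 707616 / 10285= 68.80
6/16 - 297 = -2373/8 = -296.62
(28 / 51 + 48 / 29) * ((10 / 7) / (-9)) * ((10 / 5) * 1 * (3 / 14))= -32600 / 217413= -0.15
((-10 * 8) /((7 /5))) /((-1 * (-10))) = -40 /7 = -5.71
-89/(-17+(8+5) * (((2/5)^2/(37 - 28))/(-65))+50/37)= 3704625/651523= 5.69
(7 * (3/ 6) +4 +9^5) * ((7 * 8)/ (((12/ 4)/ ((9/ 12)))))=826791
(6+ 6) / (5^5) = 12 / 3125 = 0.00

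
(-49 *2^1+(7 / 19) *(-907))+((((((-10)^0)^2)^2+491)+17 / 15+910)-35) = 266753 / 285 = 935.98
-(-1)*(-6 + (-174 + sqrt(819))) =-180 + 3*sqrt(91) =-151.38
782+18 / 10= 3919 / 5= 783.80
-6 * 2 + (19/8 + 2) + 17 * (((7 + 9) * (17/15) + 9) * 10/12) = 27127/72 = 376.76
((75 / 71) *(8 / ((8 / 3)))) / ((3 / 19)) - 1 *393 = -372.93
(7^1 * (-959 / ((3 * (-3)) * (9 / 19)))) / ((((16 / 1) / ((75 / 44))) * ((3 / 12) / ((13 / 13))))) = 3188675 / 4752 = 671.02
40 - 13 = 27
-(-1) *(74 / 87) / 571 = 74 / 49677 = 0.00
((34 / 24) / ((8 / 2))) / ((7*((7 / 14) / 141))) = 799 / 56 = 14.27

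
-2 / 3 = -0.67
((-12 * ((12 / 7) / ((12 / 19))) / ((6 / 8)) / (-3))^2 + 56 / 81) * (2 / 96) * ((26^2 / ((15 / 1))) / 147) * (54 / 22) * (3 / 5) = 35257118 / 17827425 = 1.98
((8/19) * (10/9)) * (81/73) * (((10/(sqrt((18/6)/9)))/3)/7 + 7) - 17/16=2400 * sqrt(3)/9709 + 57061/22192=3.00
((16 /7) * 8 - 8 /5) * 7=584 /5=116.80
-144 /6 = -24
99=99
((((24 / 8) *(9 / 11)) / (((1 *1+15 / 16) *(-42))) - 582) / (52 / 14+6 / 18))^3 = -72403156148972344632 / 24351174571625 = -2973292.15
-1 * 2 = -2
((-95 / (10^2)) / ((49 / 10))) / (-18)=19 / 1764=0.01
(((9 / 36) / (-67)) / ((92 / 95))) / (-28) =95 / 690368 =0.00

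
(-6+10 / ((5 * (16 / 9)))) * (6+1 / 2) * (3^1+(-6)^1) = 1521 / 16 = 95.06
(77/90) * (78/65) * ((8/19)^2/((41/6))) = 9856/370025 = 0.03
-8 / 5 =-1.60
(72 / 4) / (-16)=-9 / 8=-1.12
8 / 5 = 1.60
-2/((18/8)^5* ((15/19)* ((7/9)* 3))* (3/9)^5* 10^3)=-4864/1063125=-0.00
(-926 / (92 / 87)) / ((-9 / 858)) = 1920061 / 23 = 83480.91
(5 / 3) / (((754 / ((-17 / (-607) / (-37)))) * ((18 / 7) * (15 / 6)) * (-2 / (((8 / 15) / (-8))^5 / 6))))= -119 / 4166420184225000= -0.00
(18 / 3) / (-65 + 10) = -6 / 55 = -0.11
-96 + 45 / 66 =-2097 / 22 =-95.32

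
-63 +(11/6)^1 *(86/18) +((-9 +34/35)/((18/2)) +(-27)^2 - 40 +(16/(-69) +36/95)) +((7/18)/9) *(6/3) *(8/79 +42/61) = 7571243225209/11940470010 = 634.08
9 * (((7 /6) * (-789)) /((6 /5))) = -27615 /4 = -6903.75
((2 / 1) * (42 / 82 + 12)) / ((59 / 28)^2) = 5.64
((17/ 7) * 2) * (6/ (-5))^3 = -7344/ 875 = -8.39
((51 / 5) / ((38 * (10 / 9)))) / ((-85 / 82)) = -1107 / 4750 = -0.23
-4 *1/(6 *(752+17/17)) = -2/2259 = -0.00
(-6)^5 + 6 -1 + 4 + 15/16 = -124257/16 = -7766.06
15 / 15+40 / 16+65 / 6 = 43 / 3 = 14.33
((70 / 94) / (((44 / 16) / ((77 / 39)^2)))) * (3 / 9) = 75460 / 214461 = 0.35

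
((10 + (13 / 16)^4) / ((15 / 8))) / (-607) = -0.01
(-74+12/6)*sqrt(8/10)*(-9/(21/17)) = 7344*sqrt(5)/35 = 469.19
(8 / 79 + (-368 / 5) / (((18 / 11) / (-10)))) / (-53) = -319864 / 37683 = -8.49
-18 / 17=-1.06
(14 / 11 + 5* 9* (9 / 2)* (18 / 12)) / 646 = 13421 / 28424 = 0.47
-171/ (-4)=171/ 4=42.75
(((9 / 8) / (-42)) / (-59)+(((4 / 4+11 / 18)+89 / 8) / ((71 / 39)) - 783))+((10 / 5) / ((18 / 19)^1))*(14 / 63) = -29472334285 / 38002608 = -775.53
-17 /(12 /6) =-17 /2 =-8.50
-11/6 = -1.83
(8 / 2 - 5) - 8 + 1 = -8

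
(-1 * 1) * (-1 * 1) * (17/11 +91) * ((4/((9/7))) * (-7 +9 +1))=28504/33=863.76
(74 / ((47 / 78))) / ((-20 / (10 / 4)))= -1443 / 94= -15.35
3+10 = 13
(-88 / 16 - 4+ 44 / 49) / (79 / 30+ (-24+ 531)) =-12645 / 749161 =-0.02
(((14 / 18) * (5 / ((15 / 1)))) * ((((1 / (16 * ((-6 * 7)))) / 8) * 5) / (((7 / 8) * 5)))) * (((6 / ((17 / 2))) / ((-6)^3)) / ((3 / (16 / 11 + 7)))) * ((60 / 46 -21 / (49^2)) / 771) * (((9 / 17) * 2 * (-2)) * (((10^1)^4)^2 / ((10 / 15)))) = -330053125000 / 1218168630063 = -0.27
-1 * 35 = -35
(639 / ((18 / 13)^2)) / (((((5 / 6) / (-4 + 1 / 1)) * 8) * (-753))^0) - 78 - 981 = -26125 / 36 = -725.69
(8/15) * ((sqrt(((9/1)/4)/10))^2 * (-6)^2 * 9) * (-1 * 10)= -1944/5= -388.80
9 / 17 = 0.53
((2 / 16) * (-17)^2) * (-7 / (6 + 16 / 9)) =-32.51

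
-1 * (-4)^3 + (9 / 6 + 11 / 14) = 66.29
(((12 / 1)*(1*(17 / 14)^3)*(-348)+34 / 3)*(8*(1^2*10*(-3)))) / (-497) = -614567680 / 170471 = -3605.12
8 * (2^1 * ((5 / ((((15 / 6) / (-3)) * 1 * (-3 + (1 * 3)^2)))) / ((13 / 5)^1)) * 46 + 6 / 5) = -17776 / 65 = -273.48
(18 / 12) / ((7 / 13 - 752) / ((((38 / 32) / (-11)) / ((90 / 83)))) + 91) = 61503 / 313213102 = 0.00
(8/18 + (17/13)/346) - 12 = -467639/40482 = -11.55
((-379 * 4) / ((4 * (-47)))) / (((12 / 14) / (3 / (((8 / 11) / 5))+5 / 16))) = 196.98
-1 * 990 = -990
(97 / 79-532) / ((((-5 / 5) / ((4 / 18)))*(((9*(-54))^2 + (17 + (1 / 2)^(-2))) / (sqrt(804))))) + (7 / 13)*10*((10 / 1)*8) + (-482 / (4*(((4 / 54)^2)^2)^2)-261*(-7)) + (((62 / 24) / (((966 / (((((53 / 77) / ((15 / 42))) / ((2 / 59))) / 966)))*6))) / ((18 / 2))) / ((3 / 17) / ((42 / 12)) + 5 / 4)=-81321443623800253991840887 / 611713256394240 + 6212*sqrt(201) / 6220381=-132940463156.12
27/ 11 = 2.45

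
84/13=6.46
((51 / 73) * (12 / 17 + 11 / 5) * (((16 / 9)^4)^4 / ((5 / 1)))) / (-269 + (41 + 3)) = -4556345786206259249152 / 253632138349095736875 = -17.96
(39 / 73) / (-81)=-13 / 1971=-0.01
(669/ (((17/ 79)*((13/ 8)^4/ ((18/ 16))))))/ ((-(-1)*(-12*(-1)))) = 20294784/ 485537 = 41.80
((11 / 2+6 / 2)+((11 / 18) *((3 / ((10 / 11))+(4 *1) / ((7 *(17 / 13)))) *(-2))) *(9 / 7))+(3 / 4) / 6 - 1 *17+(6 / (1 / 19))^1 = 3323757 / 33320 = 99.75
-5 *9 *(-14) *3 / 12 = 315 / 2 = 157.50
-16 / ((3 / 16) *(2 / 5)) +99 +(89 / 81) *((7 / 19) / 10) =-1758967 / 15390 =-114.29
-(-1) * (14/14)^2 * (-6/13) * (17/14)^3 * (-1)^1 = 14739/17836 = 0.83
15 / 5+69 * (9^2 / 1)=5592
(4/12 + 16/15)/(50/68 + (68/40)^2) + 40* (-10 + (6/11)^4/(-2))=-36217892580/90232483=-401.38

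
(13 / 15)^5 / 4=371293 / 3037500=0.12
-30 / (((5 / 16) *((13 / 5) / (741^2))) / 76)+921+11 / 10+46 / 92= -7704024187 / 5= -1540804837.40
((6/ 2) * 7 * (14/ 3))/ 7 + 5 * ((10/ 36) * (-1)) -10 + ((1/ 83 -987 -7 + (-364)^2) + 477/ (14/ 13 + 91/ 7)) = 11987630425/ 91134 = 131538.51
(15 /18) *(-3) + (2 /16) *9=-11 /8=-1.38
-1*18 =-18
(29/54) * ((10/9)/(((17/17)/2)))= 290/243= 1.19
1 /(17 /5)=5 /17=0.29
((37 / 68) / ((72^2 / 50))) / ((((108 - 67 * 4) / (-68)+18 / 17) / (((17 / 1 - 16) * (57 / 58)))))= 17575 / 11625984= 0.00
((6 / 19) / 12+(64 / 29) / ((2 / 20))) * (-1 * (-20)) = 441.91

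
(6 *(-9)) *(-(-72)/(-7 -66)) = 3888/73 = 53.26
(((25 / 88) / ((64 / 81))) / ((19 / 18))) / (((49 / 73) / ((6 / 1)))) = 3991275 / 1310848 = 3.04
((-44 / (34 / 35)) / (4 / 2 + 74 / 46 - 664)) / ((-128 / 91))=-0.05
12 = 12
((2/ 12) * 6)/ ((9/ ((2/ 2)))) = 0.11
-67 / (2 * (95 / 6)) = -201 / 95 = -2.12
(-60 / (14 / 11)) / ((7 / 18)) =-5940 / 49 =-121.22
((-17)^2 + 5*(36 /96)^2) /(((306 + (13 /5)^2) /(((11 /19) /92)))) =0.01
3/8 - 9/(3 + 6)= -5/8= -0.62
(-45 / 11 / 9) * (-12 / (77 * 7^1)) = 60 / 5929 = 0.01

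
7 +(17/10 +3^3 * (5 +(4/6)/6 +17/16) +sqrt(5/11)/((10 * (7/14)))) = sqrt(55)/55 +14031/80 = 175.52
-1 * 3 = -3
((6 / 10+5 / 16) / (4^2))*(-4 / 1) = -73 / 320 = -0.23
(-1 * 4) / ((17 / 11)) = -44 / 17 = -2.59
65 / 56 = 1.16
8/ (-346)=-4/ 173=-0.02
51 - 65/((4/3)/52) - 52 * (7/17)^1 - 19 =-42915/17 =-2524.41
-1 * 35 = -35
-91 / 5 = -18.20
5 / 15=1 / 3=0.33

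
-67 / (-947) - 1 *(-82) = 77721 / 947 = 82.07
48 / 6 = 8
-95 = -95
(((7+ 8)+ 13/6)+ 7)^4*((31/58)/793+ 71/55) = 1106745382375/2512224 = 440544.07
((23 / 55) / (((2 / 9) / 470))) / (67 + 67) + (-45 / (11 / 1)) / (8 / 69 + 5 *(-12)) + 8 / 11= 22522901 / 3045284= 7.40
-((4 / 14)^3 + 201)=-68951 / 343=-201.02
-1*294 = -294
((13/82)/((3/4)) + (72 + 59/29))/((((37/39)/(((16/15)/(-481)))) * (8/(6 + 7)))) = -1377142/4883223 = -0.28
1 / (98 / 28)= 0.29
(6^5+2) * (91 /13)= 54446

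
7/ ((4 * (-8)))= -7/ 32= -0.22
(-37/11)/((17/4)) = -148/187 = -0.79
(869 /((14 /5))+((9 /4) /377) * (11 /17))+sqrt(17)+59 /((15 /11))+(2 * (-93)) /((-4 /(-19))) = -1426299737 /2691780+sqrt(17) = -525.75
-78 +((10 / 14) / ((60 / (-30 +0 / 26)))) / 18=-19661 / 252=-78.02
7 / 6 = 1.17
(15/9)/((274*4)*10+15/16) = 16/105225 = 0.00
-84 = -84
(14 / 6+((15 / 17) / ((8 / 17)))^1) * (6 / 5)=101 / 20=5.05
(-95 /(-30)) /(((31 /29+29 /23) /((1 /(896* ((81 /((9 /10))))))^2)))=12673 /60632196710400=0.00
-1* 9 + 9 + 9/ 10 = 0.90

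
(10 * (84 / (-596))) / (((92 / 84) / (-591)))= 2606310 / 3427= 760.52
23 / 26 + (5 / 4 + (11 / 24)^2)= 17557 / 7488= 2.34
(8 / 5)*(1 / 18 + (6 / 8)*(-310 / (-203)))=1.92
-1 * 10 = -10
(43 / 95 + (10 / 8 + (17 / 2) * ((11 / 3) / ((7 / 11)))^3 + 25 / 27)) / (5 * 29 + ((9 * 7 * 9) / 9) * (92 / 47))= 269375442659 / 44380378980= 6.07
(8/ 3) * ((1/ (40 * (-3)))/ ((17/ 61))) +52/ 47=36913/ 35955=1.03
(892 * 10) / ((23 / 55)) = 490600 / 23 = 21330.43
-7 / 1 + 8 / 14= -45 / 7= -6.43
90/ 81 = 10/ 9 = 1.11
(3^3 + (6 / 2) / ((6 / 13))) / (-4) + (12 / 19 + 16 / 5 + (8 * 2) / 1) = 8707 / 760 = 11.46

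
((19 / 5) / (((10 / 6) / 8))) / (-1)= -456 / 25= -18.24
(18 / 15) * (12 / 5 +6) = 252 / 25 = 10.08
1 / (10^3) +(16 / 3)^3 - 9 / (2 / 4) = 3610027 / 27000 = 133.70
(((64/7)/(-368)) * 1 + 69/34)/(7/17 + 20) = 10973/111734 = 0.10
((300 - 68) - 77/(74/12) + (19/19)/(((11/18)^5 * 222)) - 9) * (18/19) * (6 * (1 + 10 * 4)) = 5555993887476/113218853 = 49073.05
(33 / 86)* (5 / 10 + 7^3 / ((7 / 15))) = 48543 / 172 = 282.23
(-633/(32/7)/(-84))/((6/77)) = 16247/768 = 21.15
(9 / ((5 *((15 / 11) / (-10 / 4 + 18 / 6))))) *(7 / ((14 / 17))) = 561 / 100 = 5.61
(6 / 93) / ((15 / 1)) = 2 / 465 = 0.00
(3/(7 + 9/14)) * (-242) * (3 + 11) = -142296/107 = -1329.87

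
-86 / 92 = -0.93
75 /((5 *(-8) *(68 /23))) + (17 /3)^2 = 154111 /4896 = 31.48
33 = 33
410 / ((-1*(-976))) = 205 / 488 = 0.42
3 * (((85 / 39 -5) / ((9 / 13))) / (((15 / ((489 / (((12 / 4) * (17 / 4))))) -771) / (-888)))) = -21229120 / 1507311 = -14.08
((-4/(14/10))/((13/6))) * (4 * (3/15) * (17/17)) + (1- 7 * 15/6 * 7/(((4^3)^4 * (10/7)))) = -335575533/6106906624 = -0.05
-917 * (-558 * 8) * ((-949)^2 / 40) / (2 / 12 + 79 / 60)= 5529899079432 / 89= 62133697521.71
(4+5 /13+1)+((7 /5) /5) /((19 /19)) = 1841 /325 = 5.66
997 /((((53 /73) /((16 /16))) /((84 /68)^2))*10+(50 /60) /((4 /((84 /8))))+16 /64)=513542736 /3706247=138.56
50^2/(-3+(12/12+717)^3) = 0.00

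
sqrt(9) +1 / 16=49 / 16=3.06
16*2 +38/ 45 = 1478/ 45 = 32.84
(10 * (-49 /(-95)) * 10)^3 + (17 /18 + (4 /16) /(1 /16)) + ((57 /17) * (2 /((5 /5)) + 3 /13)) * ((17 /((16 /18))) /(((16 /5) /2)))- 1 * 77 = 137237.35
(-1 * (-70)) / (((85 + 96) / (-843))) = -59010 / 181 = -326.02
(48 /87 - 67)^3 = -7155584983 /24389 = -293393.95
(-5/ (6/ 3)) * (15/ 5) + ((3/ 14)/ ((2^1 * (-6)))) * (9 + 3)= -54/ 7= -7.71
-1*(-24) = 24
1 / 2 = 0.50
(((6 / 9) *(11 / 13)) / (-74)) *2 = -0.02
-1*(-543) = 543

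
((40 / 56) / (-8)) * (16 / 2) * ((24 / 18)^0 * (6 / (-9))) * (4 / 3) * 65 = 2600 / 63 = 41.27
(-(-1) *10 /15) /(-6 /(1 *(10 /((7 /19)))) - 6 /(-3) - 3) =-95 /174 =-0.55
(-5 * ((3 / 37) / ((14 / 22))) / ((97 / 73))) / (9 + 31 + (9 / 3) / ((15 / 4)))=-20075 / 1708364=-0.01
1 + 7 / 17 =24 / 17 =1.41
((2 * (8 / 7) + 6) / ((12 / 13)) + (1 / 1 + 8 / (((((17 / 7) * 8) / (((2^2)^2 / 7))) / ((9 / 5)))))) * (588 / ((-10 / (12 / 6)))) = -583282 / 425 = -1372.43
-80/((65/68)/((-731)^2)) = -581384768/13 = -44721905.23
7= 7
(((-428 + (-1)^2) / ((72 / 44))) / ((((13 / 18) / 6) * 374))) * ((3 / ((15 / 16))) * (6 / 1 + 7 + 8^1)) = -430416 / 1105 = -389.52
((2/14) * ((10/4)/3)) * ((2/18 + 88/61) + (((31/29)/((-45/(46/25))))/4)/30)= 185484007/1003023000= 0.18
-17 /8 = -2.12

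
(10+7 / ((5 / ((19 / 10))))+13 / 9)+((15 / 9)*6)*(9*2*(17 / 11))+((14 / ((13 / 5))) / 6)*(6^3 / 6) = 20887621 / 64350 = 324.59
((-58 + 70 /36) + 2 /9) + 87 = 187 /6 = 31.17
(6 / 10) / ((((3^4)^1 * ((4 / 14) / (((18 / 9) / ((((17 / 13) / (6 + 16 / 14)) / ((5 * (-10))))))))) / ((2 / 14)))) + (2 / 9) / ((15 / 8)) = -30596 / 16065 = -1.90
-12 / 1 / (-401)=12 / 401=0.03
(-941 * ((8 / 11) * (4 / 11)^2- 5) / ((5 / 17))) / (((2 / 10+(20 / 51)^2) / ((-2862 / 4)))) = -3632021124327 / 114466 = -31730130.56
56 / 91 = 8 / 13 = 0.62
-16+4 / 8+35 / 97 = -2937 / 194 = -15.14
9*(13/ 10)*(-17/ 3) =-663/ 10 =-66.30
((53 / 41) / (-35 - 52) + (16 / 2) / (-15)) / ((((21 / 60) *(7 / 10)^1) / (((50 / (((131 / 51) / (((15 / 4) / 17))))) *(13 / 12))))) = -79438125 / 7632191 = -10.41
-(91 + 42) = -133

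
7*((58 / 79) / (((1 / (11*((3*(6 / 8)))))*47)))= 20097 / 7426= 2.71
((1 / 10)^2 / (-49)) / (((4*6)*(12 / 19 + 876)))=-19 / 1958745600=-0.00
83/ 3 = 27.67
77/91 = 11/13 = 0.85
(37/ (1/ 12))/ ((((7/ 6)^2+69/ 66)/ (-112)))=-19692288/ 953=-20663.47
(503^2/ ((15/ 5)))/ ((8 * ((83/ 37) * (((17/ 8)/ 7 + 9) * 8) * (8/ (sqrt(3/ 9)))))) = 65529331 * sqrt(3)/ 24907968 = 4.56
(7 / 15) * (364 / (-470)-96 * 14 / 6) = -369754 / 3525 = -104.89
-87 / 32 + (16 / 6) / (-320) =-1309 / 480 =-2.73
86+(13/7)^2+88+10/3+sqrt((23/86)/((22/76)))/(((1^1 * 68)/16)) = 4 * sqrt(206701)/8041+26575/147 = 181.01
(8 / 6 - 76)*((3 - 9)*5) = 2240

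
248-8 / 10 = 247.20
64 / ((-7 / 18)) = -1152 / 7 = -164.57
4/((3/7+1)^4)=2401/2500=0.96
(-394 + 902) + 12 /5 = 2552 /5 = 510.40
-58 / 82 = -29 / 41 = -0.71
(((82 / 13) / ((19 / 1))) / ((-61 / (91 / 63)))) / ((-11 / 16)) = 1312 / 114741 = 0.01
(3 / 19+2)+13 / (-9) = 122 / 171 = 0.71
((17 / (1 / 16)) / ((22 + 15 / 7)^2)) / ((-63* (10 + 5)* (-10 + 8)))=952 / 3855735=0.00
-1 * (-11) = 11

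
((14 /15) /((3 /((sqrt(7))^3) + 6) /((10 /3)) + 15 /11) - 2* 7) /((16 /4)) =-284574745 /83057742 - 5929* sqrt(7) /13842957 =-3.43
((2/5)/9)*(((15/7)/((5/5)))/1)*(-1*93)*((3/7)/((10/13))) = -1209/245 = -4.93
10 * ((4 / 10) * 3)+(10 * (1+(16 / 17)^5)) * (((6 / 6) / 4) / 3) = 38190623 / 2839714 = 13.45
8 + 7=15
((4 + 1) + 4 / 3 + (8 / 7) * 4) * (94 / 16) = 10763 / 168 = 64.07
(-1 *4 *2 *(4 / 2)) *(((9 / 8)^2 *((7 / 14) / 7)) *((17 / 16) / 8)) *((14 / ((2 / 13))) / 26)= -1377 / 2048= -0.67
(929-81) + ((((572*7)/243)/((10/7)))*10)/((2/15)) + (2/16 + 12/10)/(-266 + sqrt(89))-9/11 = 2156197943401/1259285940-53*sqrt(89)/2826680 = 1712.24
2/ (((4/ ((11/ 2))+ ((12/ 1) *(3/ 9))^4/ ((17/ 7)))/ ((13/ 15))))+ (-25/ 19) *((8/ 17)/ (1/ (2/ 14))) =-0.07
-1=-1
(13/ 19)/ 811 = 13/ 15409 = 0.00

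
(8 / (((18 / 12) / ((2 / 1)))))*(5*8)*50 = 21333.33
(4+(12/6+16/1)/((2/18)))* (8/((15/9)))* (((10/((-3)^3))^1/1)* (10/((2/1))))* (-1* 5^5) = 41500000/9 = 4611111.11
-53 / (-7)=7.57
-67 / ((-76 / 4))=67 / 19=3.53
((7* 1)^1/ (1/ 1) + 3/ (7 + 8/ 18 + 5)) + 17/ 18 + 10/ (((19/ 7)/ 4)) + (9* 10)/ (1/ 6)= 10781089/ 19152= 562.92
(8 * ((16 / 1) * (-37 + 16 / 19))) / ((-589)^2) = -87936 / 6591499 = -0.01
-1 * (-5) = 5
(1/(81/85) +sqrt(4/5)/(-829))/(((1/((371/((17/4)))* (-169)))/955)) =-1197550900/81 +95804072* sqrt(5)/14093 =-14769378.24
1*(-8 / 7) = -8 / 7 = -1.14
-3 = -3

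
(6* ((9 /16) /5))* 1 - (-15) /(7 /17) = 10389 /280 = 37.10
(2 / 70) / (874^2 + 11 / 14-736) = 2 / 53419855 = 0.00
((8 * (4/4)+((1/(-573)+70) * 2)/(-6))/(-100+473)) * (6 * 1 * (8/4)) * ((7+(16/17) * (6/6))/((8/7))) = -8302455/2422262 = -3.43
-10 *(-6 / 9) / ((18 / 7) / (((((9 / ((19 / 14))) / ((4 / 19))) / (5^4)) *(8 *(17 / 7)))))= 952 / 375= 2.54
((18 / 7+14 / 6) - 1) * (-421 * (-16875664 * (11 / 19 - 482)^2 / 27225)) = 5415912843814683808 / 22932525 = 236167314493.92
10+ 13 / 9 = 103 / 9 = 11.44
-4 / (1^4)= -4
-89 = -89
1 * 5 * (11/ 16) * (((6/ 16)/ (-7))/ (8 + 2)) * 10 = -0.18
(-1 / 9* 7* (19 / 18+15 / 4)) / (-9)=1211 / 2916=0.42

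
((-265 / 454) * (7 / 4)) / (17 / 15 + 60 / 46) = -0.42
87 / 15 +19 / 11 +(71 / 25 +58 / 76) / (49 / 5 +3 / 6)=847851 / 107635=7.88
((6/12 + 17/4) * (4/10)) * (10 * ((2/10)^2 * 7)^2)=931/625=1.49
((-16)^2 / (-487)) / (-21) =256 / 10227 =0.03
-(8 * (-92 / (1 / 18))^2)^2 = -481306031161344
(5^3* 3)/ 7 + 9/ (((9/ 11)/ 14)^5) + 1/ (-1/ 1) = 606322065616/ 45927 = 13201865.26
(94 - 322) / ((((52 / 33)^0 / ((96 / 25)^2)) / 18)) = -37822464 / 625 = -60515.94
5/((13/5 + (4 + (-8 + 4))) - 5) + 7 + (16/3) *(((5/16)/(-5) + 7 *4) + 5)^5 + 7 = 40649302794319/196608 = 206753045.63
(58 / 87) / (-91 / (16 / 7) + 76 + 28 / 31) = 992 / 55191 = 0.02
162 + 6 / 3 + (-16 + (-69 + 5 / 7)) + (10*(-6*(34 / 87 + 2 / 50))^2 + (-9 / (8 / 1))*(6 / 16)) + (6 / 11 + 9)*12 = 135031918981 / 518056000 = 260.65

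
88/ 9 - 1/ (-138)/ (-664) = 2687869/ 274896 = 9.78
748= 748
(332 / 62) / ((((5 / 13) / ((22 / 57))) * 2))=23738 / 8835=2.69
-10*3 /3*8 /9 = -80 /9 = -8.89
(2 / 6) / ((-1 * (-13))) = 1 / 39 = 0.03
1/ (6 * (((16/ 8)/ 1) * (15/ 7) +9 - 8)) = 7/ 222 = 0.03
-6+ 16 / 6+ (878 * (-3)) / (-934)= -719 / 1401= -0.51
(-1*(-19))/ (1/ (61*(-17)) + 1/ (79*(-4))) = -6226148/ 1353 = -4601.74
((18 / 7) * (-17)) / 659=-306 / 4613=-0.07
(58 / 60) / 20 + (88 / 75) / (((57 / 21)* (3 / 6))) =3469 / 3800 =0.91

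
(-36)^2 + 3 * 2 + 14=1316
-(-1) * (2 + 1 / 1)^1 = 3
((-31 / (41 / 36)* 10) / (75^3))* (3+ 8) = -0.01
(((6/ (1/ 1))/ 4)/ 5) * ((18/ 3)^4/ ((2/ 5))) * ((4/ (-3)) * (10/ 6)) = -2160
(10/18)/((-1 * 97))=-5/873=-0.01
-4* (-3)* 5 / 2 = 30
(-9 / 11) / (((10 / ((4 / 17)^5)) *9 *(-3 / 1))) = 512 / 234276405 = 0.00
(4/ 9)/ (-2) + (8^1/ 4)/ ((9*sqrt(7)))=-2/ 9 + 2*sqrt(7)/ 63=-0.14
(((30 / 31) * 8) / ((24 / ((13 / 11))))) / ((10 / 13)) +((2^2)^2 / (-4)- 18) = -7333 / 341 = -21.50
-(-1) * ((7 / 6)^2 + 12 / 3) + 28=1201 / 36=33.36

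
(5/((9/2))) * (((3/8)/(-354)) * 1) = -5/4248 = -0.00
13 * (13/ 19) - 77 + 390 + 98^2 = 188592/ 19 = 9925.89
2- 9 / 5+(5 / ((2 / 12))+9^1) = 196 / 5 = 39.20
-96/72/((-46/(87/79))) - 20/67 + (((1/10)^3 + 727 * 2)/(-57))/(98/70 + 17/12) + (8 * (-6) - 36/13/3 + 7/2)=-54.75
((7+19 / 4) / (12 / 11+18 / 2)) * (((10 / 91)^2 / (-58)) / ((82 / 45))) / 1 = -193875 / 1457224132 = -0.00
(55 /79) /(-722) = -55 /57038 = -0.00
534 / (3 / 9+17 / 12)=2136 / 7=305.14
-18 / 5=-3.60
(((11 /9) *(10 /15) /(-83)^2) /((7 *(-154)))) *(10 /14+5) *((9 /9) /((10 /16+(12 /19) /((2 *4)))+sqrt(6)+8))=-1216 /15544250043+184832 *sqrt(6) /20565042806889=-0.00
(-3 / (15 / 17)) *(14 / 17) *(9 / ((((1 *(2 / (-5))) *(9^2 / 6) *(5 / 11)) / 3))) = 154 / 5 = 30.80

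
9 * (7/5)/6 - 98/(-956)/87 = 218449/103965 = 2.10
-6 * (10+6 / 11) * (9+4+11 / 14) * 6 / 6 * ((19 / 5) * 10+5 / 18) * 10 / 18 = -18548.98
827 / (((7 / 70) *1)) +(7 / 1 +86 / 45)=372551 / 45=8278.91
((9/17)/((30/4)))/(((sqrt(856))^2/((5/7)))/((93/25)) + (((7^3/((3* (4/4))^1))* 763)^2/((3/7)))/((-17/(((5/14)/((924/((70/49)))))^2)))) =0.02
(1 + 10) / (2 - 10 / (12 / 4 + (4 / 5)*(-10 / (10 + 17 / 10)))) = -4.75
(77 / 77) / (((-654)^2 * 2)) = 1 / 855432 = 0.00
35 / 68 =0.51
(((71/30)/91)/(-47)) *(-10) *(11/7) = 781/89817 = 0.01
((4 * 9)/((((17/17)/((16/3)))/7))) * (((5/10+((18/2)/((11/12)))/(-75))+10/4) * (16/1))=16966656/275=61696.93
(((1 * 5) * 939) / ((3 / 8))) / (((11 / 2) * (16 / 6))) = 9390 / 11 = 853.64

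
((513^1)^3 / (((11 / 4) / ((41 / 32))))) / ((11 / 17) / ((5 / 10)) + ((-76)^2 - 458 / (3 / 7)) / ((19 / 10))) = 5363641336113 / 211375472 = 25374.95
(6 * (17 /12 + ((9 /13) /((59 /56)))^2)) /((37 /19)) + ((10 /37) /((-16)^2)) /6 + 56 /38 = 2277045985247 /317619584256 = 7.17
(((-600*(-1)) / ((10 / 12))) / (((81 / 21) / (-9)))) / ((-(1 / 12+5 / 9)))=60480 / 23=2629.57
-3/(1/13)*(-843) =32877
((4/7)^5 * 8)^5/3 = 36893488147419103232/4023205858991894702421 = 0.01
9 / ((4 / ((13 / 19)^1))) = 117 / 76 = 1.54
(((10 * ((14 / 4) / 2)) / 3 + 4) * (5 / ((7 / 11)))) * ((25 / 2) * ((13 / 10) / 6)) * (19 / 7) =4007575 / 7056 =567.97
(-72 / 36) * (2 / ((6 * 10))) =-1 / 15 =-0.07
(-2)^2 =4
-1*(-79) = 79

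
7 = 7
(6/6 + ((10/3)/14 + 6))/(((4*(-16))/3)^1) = -19/56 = -0.34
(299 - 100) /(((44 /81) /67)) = 1079973 /44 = 24544.84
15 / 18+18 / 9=2.83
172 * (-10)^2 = 17200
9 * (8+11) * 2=342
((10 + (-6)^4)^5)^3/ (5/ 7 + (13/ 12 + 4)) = 4607092586523924074484970605771572867654260752384/ 487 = 9460149048303745532823348000000000000000000000.00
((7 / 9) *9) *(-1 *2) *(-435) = 6090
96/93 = 32/31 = 1.03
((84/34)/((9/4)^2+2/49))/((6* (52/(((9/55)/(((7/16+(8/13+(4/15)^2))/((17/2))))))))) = 4445280/2315110633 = 0.00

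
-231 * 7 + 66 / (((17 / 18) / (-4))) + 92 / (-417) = -13446061 / 7089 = -1896.75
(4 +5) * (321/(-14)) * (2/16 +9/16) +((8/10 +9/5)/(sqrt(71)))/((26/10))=-31779/224 +sqrt(71)/71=-141.75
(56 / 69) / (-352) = -7 / 3036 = -0.00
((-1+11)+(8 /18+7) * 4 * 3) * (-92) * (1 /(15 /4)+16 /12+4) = -767648 /15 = -51176.53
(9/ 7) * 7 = 9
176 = 176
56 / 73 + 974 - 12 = 70282 / 73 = 962.77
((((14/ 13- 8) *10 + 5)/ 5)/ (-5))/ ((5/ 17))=2839/ 325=8.74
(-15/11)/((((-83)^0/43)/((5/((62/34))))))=-54825/341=-160.78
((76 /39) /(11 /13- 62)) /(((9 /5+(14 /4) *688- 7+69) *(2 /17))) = -38 /346779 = -0.00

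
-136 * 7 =-952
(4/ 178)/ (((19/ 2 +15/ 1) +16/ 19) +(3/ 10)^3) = 38000/ 42899157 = 0.00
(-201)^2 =40401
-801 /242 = -3.31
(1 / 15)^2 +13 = 2926 / 225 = 13.00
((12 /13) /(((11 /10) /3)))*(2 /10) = 0.50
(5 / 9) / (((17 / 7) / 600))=7000 / 51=137.25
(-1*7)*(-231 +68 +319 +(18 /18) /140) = -21841 /20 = -1092.05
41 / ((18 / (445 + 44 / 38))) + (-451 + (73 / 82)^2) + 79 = 741670805 / 1149804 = 645.04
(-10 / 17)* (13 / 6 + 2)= -125 / 51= -2.45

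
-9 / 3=-3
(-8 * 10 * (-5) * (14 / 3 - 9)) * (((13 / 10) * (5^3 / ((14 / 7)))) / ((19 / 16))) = -6760000 / 57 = -118596.49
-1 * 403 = -403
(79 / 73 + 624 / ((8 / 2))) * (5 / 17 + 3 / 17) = 91736 / 1241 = 73.92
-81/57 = -27/19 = -1.42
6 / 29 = 0.21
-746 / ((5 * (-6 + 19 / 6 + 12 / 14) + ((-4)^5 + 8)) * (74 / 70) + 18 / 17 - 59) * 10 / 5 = 37285080 / 28549673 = 1.31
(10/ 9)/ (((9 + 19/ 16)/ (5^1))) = 0.55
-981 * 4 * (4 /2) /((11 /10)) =-78480 /11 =-7134.55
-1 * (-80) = 80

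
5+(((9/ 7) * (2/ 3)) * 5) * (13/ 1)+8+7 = 530/ 7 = 75.71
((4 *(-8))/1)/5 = -32/5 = -6.40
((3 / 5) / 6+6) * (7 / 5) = 427 / 50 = 8.54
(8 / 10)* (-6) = -4.80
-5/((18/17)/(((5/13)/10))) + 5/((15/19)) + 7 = 6155/468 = 13.15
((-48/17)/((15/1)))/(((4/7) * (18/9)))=-14/85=-0.16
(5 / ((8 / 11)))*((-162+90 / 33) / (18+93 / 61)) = -22265 / 397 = -56.08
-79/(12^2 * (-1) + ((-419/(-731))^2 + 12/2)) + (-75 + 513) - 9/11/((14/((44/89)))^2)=12522656167068193/28553197763153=438.57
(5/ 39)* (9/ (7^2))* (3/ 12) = 15/ 2548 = 0.01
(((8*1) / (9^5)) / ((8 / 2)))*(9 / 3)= 2 / 19683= 0.00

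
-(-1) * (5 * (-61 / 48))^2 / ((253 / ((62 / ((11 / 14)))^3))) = 950558566825 / 12122748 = 78411.15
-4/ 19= -0.21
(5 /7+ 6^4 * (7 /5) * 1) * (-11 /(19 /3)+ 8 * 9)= 16962243 /133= 127535.66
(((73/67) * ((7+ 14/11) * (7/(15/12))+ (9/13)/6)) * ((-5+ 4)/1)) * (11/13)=-4848149/113230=-42.82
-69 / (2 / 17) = -586.50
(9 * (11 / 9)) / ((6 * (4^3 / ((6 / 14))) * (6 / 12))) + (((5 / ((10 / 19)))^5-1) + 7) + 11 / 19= 658698543 / 8512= 77384.70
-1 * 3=-3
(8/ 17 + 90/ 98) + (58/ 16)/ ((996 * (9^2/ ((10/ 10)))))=746761213/ 537624864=1.39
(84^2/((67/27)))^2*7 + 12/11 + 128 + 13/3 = 8384123680331/148137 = 56597093.77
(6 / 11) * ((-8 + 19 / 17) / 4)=-351 / 374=-0.94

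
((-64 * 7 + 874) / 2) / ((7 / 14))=426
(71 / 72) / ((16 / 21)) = 497 / 384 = 1.29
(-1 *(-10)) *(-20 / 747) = -200 / 747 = -0.27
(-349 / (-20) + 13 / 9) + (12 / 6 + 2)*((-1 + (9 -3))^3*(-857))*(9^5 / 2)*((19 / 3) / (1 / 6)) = -480747433481.11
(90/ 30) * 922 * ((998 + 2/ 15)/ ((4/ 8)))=27608368/ 5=5521673.60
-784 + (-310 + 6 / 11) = -12028 / 11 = -1093.45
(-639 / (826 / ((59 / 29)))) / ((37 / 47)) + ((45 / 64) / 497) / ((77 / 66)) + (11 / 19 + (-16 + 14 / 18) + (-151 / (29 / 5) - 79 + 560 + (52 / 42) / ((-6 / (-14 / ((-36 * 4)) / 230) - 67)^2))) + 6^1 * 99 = 210150188492048251905989 / 203569955136424193184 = 1032.32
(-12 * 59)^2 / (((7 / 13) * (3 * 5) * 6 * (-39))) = -27848 / 105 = -265.22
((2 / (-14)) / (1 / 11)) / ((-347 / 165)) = 0.75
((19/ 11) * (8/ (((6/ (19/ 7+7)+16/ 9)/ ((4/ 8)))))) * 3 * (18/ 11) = 1255824/ 88693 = 14.16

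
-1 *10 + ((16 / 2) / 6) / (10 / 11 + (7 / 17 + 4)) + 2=-23132 / 2985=-7.75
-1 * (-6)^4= -1296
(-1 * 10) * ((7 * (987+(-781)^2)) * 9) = -384897240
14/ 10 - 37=-178/ 5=-35.60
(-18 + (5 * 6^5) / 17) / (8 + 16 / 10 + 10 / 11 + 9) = 2121570 / 18241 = 116.31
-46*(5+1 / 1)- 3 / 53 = -14631 / 53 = -276.06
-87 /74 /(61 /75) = -6525 /4514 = -1.45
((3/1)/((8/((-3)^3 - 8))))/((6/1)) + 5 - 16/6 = 7/48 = 0.15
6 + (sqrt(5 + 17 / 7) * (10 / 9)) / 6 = 10 * sqrt(91) / 189 + 6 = 6.50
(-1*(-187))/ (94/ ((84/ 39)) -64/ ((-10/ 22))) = 13090/ 12911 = 1.01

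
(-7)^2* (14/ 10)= 343/ 5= 68.60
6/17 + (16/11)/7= 734/1309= 0.56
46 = 46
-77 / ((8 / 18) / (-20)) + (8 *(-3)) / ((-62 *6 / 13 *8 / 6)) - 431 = 188147 / 62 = 3034.63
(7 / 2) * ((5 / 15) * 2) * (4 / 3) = 28 / 9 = 3.11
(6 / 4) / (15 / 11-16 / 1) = -33 / 322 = -0.10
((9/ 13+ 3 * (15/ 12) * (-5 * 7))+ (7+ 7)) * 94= -284867/ 26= -10956.42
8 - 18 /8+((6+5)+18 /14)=505 /28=18.04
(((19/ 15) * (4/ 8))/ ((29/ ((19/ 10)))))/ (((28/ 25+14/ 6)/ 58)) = 0.70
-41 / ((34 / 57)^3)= -7592913 / 39304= -193.18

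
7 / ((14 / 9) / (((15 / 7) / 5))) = 1.93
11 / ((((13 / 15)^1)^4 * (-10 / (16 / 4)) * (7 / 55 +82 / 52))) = -24502500 / 5354089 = -4.58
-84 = -84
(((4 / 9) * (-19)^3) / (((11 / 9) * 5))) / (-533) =0.94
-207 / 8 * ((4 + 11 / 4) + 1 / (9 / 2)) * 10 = -28865 / 16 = -1804.06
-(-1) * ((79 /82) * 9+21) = 2433 /82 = 29.67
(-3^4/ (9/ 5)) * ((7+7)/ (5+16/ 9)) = -5670/ 61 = -92.95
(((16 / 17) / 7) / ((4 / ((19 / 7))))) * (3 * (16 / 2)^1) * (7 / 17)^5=625632 / 24137569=0.03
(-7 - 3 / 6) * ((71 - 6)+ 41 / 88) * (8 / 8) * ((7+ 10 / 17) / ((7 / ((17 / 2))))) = -1592505 / 352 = -4524.16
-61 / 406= -0.15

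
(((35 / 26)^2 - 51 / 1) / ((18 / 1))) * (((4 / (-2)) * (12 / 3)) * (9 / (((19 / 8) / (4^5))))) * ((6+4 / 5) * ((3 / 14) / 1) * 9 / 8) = 15628502016 / 112385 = 139062.17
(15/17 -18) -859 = -14894/17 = -876.12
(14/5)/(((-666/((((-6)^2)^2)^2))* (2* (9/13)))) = -943488/185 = -5099.94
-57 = -57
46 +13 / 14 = 657 / 14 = 46.93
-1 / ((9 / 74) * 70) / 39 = -37 / 12285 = -0.00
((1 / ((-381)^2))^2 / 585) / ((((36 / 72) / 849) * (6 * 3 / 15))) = 283 / 2465390762757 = 0.00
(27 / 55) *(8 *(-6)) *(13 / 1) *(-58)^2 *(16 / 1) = -906826752 / 55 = -16487759.13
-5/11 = -0.45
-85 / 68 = -1.25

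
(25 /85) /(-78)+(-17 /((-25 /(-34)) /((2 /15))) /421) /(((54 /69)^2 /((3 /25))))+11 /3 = 172462173473 /47102006250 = 3.66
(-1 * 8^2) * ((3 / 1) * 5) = -960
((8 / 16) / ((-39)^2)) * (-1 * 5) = -5 / 3042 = -0.00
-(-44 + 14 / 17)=734 / 17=43.18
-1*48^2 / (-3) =768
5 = 5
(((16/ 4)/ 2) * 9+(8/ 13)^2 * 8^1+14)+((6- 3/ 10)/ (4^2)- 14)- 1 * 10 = 307873/ 27040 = 11.39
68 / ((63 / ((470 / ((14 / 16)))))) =255680 / 441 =579.77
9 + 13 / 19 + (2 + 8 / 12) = 704 / 57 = 12.35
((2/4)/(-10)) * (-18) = 9/10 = 0.90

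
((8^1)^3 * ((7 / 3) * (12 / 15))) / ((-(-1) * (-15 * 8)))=-1792 / 225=-7.96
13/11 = 1.18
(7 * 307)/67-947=-914.93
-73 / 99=-0.74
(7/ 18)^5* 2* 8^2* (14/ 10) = 470596/ 295245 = 1.59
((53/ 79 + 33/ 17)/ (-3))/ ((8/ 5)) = -4385/ 8058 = -0.54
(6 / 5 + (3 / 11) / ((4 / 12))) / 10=111 / 550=0.20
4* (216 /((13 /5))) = 4320 /13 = 332.31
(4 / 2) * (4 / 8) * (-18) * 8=-144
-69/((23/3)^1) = -9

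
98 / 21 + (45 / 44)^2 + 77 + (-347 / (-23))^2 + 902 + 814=6225757739 / 3072432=2026.33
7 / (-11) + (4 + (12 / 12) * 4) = 81 / 11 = 7.36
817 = 817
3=3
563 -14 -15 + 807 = 1341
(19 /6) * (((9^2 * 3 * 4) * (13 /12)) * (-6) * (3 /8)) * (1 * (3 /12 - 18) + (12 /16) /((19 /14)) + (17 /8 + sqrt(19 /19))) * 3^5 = 1641975543 /64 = 25655867.86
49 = 49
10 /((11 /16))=160 /11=14.55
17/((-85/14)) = -14/5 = -2.80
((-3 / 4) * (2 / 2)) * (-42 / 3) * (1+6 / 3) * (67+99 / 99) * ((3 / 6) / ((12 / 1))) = 357 / 4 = 89.25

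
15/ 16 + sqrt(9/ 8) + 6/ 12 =3* sqrt(2)/ 4 + 23/ 16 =2.50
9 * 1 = 9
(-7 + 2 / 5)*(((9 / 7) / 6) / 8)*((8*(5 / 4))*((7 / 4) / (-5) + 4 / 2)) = -3267 / 1120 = -2.92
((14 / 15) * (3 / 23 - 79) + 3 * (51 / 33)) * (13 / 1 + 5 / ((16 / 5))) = -60990313 / 60720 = -1004.45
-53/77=-0.69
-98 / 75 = -1.31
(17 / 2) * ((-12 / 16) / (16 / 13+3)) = -1.51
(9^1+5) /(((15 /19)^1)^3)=96026 /3375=28.45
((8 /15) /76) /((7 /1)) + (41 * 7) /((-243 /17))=-3244373 /161595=-20.08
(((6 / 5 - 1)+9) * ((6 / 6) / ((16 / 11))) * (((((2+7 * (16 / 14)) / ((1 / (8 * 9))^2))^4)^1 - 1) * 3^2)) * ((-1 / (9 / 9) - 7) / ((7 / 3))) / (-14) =49333764551249756153169 / 490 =100681152145407665618.71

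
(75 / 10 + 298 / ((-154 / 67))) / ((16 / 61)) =-1147471 / 2464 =-465.69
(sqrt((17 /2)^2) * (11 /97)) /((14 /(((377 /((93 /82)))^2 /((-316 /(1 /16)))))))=-44677824763 /29692224576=-1.50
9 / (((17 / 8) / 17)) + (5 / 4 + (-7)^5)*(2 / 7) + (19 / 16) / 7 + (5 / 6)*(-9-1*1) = -1591903 / 336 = -4737.81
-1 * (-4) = 4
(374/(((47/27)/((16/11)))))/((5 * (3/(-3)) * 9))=-1632/235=-6.94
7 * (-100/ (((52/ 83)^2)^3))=-57214565339575/ 4942652416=-11575.68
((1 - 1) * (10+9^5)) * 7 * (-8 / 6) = 0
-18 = -18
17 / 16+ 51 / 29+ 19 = 10125 / 464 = 21.82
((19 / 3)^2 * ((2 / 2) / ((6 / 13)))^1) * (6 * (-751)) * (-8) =3132838.22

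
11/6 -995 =-5959/6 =-993.17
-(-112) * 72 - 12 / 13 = 104820 / 13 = 8063.08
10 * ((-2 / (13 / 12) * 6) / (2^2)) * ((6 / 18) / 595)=-24 / 1547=-0.02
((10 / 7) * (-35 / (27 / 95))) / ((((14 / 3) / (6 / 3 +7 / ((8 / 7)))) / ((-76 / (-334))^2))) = -15.86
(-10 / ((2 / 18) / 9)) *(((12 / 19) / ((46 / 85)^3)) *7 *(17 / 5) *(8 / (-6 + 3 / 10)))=473564070000 / 4392287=107817.20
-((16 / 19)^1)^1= -16 / 19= -0.84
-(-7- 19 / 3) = 40 / 3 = 13.33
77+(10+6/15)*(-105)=-1015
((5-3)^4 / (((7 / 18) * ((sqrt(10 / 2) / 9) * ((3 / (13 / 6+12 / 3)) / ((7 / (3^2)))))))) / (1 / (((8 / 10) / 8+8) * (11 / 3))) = 7863.09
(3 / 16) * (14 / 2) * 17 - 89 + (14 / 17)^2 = -305227 / 4624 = -66.01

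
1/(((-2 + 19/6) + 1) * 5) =6/65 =0.09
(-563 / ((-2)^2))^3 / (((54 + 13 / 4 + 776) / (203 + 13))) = -1606081923 / 2222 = -722809.15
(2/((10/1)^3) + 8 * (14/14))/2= 4001/1000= 4.00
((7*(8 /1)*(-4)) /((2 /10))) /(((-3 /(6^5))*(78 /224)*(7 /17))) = 263208960 /13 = 20246843.08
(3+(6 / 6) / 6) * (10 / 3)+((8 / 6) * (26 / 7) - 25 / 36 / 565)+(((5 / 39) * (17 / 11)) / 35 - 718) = -408653915 / 581724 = -702.49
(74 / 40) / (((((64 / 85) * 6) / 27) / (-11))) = -121.62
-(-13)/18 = 13/18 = 0.72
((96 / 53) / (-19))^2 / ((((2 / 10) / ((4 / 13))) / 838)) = 154460160 / 13182637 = 11.72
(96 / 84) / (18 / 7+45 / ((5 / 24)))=4 / 765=0.01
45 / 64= 0.70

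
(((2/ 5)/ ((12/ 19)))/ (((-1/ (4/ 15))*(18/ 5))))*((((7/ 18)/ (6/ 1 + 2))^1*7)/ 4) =-931/ 233280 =-0.00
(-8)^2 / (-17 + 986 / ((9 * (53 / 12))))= 8.20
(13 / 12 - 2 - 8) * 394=-21079 / 6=-3513.17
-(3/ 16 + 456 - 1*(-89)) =-8723/ 16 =-545.19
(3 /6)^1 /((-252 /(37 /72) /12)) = -37 /3024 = -0.01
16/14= 8/7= 1.14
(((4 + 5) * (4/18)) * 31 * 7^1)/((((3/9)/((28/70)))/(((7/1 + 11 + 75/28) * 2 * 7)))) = 753858/5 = 150771.60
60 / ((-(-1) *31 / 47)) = 2820 / 31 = 90.97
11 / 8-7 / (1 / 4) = -213 / 8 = -26.62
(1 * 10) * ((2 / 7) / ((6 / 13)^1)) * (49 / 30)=91 / 9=10.11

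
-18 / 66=-3 / 11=-0.27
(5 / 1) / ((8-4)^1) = 5 / 4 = 1.25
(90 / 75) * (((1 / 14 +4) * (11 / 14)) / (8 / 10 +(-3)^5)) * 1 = -1881 / 118678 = -0.02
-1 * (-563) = 563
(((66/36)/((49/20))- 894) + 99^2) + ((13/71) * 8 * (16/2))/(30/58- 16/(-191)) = 310175134457/34744773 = 8927.25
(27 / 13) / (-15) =-9 / 65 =-0.14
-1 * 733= -733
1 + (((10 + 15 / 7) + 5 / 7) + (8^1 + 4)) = 181 / 7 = 25.86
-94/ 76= -47/ 38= -1.24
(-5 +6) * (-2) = -2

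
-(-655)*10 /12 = 3275 /6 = 545.83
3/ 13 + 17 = 224/ 13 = 17.23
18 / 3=6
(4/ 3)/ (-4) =-1/ 3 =-0.33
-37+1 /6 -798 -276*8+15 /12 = -36499 /12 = -3041.58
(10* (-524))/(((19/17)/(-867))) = 4064861.05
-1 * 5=-5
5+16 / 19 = 111 / 19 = 5.84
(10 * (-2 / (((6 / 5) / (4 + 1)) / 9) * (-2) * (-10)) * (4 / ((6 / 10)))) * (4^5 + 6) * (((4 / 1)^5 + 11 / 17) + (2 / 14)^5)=-30154398450000000 / 285719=-105538653187.22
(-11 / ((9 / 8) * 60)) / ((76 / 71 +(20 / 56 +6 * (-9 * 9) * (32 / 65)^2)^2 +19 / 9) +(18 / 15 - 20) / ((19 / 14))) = -20767017271000 / 1756024086165349443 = -0.00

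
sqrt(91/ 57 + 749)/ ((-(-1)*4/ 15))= 5*sqrt(152418)/ 19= 102.74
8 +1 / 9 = 73 / 9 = 8.11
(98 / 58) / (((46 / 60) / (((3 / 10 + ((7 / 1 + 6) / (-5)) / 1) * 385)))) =-56595 / 29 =-1951.55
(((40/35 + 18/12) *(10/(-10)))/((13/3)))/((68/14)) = -111/884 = -0.13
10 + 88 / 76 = 212 / 19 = 11.16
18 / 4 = 9 / 2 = 4.50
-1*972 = -972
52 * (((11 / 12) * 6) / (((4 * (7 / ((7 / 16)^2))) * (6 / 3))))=1001 / 1024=0.98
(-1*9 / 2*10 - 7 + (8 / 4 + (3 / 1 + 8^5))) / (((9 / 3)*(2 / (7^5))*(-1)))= -183313949 / 2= -91656974.50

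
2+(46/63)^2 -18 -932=-3760496/3969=-947.47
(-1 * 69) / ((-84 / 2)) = 23 / 14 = 1.64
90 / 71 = 1.27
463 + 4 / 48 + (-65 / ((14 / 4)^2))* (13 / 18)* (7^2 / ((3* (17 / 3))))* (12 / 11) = 337373 / 748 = 451.03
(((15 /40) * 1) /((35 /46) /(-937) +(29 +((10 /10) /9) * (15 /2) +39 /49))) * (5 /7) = 1357713 /155249288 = 0.01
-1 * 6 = -6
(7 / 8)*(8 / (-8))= -7 / 8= -0.88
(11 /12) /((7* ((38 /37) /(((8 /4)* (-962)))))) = -195767 /798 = -245.32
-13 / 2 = -6.50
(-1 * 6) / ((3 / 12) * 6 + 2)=-12 / 7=-1.71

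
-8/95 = -0.08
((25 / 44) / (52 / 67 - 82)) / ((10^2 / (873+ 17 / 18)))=-1053977 / 17240256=-0.06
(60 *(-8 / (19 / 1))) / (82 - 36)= -0.55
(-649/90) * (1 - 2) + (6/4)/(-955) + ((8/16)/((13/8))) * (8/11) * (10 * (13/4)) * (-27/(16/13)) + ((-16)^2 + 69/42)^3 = 4436833432111279/259431480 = 17102139.77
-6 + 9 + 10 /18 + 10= 122 /9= 13.56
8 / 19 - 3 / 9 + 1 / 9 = 34 / 171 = 0.20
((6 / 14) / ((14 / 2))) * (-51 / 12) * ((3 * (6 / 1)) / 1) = -459 / 98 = -4.68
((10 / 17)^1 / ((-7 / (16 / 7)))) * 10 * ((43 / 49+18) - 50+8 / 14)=2395200 / 40817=58.68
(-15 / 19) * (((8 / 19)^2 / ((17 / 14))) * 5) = -67200 / 116603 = -0.58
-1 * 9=-9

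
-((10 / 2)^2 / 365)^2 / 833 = -25 / 4439057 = -0.00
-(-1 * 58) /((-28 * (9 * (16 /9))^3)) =-29 /57344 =-0.00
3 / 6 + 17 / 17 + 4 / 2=7 / 2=3.50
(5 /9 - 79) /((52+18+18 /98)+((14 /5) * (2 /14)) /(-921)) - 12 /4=-195630263 /47509491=-4.12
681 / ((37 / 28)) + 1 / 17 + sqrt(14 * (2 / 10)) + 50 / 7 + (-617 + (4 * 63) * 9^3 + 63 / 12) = sqrt(70) / 5 + 3233894359 / 17612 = 183620.48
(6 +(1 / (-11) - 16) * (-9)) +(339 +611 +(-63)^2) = 55768 / 11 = 5069.82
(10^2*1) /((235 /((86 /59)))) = 1720 /2773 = 0.62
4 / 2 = 2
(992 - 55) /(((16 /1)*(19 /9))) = 27.74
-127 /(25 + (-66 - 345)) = 127 /386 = 0.33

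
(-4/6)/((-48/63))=7/8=0.88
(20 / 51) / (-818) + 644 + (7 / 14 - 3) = 26762077 / 41718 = 641.50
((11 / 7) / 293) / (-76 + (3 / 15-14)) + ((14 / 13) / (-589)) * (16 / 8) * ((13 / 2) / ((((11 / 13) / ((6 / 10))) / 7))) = -3521457703 / 29832523105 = -0.12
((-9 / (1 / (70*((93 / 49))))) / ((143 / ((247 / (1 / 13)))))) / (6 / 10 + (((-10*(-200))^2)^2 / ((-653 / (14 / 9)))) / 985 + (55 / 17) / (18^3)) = 4252815732718800 / 6129160162938899471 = 0.00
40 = 40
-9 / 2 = -4.50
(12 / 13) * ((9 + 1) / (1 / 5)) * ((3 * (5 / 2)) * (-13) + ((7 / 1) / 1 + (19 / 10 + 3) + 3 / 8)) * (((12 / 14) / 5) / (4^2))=-4383 / 104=-42.14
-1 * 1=-1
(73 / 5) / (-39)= -73 / 195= -0.37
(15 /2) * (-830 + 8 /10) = -6219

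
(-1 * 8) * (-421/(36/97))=81674/9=9074.89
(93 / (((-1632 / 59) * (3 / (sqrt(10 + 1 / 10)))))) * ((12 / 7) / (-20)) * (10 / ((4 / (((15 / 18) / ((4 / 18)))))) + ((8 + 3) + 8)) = 415183 * sqrt(1010) / 1523200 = 8.66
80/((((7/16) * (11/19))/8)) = 194560/77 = 2526.75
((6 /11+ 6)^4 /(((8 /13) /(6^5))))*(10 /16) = 14496023.34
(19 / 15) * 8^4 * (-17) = -88200.53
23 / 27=0.85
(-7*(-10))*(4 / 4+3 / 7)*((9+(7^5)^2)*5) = 141237629000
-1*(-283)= 283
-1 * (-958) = 958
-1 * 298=-298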